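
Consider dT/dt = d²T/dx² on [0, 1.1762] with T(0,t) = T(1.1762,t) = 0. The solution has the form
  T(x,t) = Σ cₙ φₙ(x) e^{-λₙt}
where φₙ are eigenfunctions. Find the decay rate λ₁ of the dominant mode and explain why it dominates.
Eigenvalues: λₙ = n²π²/1.1762².
First three modes:
  n=1: λ₁ = π²/1.1762² ≈ 7.134
  n=2: λ₂ = 4π²/1.1762² ≈ 28.536 (4× faster decay)
  n=3: λ₃ = 9π²/1.1762² ≈ 64.207 (9× faster decay)
As t → ∞, higher modes decay exponentially faster. The n=1 mode dominates: T ~ c₁ sin(πx/1.1762) e^{-λ₁t}.
Decay rate: λ₁ = π²/1.1762² ≈ 7.134.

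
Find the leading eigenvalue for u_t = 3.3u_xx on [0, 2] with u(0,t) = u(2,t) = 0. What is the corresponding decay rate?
Eigenvalues: λₙ = 3.3n²π²/2².
First three modes:
  n=1: λ₁ = 3.3π²/2² ≈ 8.142
  n=2: λ₂ = 13.2π²/2² ≈ 32.57 (4× faster decay)
  n=3: λ₃ = 29.7π²/2² ≈ 73.282 (9× faster decay)
As t → ∞, higher modes decay exponentially faster. The n=1 mode dominates: u ~ c₁ sin(πx/2) e^{-λ₁t}.
Decay rate: λ₁ = 3.3π²/2² ≈ 8.142.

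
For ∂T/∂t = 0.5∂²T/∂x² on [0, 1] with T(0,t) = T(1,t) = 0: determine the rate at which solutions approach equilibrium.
Eigenvalues: λₙ = 0.5n²π².
First three modes:
  n=1: λ₁ = 0.5π² ≈ 4.935
  n=2: λ₂ = 2π² ≈ 19.739 (4× faster decay)
  n=3: λ₃ = 4.5π² ≈ 44.413 (9× faster decay)
As t → ∞, higher modes decay exponentially faster. The n=1 mode dominates: T ~ c₁ sin(πx) e^{-λ₁t}.
Decay rate: λ₁ = 0.5π² ≈ 4.935.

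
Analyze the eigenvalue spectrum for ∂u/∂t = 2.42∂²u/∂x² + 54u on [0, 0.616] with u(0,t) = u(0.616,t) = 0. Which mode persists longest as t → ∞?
Eigenvalues: λₙ = 2.42n²π²/0.616² - 54.
First three modes:
  n=1: λ₁ = 2.42π²/0.616² - 54 ≈ 8.944
  n=2: λ₂ = 9.68π²/0.616² - 54 ≈ 197.776
  n=3: λ₃ = 21.78π²/0.616² - 54 ≈ 512.495
Since 2.42π²/0.616² ≈ 62.944 > 54, all λₙ > 0.
The n=1 mode decays slowest → dominates as t → ∞.
Asymptotic: u ~ c₁ sin(πx/0.616) e^{-λ₁t} with decay rate λ₁ ≈ 8.944.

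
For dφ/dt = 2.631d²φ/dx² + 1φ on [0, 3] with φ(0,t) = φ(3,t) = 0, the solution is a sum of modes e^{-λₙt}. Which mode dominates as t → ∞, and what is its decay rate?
Eigenvalues: λₙ = 2.631n²π²/3² - 1.
First three modes:
  n=1: λ₁ = 2.631π²/3² - 1 ≈ 1.885
  n=2: λ₂ = 10.524π²/3² - 1 ≈ 10.541
  n=3: λ₃ = 23.679π²/3² - 1 ≈ 24.967
Since 2.631π²/3² ≈ 2.885 > 1, all λₙ > 0.
The n=1 mode decays slowest → dominates as t → ∞.
Asymptotic: φ ~ c₁ sin(πx/3) e^{-λ₁t} with decay rate λ₁ ≈ 1.885.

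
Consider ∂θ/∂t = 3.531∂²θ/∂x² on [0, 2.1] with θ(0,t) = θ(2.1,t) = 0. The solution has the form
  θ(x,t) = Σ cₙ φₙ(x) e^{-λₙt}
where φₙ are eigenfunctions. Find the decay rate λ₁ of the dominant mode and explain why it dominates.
Eigenvalues: λₙ = 3.531n²π²/2.1².
First three modes:
  n=1: λ₁ = 3.531π²/2.1² ≈ 7.902
  n=2: λ₂ = 14.124π²/2.1² ≈ 31.61 (4× faster decay)
  n=3: λ₃ = 31.779π²/2.1² ≈ 71.122 (9× faster decay)
As t → ∞, higher modes decay exponentially faster. The n=1 mode dominates: θ ~ c₁ sin(πx/2.1) e^{-λ₁t}.
Decay rate: λ₁ = 3.531π²/2.1² ≈ 7.902.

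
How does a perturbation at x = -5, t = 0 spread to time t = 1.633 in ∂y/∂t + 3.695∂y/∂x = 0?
At x = 1.033935. The characteristic carries data from (-5, 0) to (1.033935, 1.633).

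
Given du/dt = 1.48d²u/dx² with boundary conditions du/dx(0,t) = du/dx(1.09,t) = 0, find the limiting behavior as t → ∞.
u → constant (steady state). Heat is conserved (no flux at boundaries); solution approaches the spatial average.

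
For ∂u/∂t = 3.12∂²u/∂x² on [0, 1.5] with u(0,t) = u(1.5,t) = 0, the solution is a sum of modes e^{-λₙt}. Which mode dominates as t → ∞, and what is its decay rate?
Eigenvalues: λₙ = 3.12n²π²/1.5².
First three modes:
  n=1: λ₁ = 3.12π²/1.5² ≈ 13.686
  n=2: λ₂ = 12.48π²/1.5² ≈ 54.743 (4× faster decay)
  n=3: λ₃ = 28.08π²/1.5² ≈ 123.173 (9× faster decay)
As t → ∞, higher modes decay exponentially faster. The n=1 mode dominates: u ~ c₁ sin(πx/1.5) e^{-λ₁t}.
Decay rate: λ₁ = 3.12π²/1.5² ≈ 13.686.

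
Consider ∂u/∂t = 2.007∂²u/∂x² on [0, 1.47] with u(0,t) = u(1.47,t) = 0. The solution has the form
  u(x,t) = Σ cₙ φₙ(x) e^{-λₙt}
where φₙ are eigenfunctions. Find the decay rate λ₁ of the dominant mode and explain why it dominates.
Eigenvalues: λₙ = 2.007n²π²/1.47².
First three modes:
  n=1: λ₁ = 2.007π²/1.47² ≈ 9.167
  n=2: λ₂ = 8.028π²/1.47² ≈ 36.667 (4× faster decay)
  n=3: λ₃ = 18.063π²/1.47² ≈ 82.5 (9× faster decay)
As t → ∞, higher modes decay exponentially faster. The n=1 mode dominates: u ~ c₁ sin(πx/1.47) e^{-λ₁t}.
Decay rate: λ₁ = 2.007π²/1.47² ≈ 9.167.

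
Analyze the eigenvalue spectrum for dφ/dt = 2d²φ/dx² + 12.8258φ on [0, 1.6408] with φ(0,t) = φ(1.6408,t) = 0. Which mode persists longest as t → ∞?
Eigenvalues: λₙ = 2n²π²/1.6408² - 12.8258.
First three modes:
  n=1: λ₁ = 2π²/1.6408² - 12.8258 ≈ -5.494
  n=2: λ₂ = 8π²/1.6408² - 12.8258 ≈ 16.502
  n=3: λ₃ = 18π²/1.6408² - 12.8258 ≈ 53.162
Since 2π²/1.6408² ≈ 7.332 < 12.8258, λ₁ < 0.
The n=1 mode grows fastest (−λₙ is largest for n=1) → dominates.
Asymptotic: φ ~ c₁ sin(πx/1.6408) e^{5.494t} (exponential growth at rate −λ₁ ≈ 5.494).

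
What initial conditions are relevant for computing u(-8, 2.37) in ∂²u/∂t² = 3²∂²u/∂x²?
Domain of dependence: [-15.11, -0.89]. Signals travel at speed 3, so data within |x - -8| ≤ 3·2.37 = 7.11 can reach the point.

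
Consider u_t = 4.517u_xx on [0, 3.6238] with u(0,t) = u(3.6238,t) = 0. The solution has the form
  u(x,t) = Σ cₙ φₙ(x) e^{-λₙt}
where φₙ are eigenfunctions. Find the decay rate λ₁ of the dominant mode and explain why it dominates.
Eigenvalues: λₙ = 4.517n²π²/3.6238².
First three modes:
  n=1: λ₁ = 4.517π²/3.6238² ≈ 3.395
  n=2: λ₂ = 18.068π²/3.6238² ≈ 13.579 (4× faster decay)
  n=3: λ₃ = 40.653π²/3.6238² ≈ 30.554 (9× faster decay)
As t → ∞, higher modes decay exponentially faster. The n=1 mode dominates: u ~ c₁ sin(πx/3.6238) e^{-λ₁t}.
Decay rate: λ₁ = 4.517π²/3.6238² ≈ 3.395.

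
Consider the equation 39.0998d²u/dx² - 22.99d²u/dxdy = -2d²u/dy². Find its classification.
Rewriting in standard form: 39.0998d²u/dx² - 22.99d²u/dxdy + 2d²u/dy² = 0. Hyperbolic. (A = 39.0998, B = -22.99, C = 2 gives B² - 4AC = 215.7417.)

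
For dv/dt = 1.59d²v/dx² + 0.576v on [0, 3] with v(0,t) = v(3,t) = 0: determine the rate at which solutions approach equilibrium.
Eigenvalues: λₙ = 1.59n²π²/3² - 0.576.
First three modes:
  n=1: λ₁ = 1.59π²/3² - 0.576 ≈ 1.168
  n=2: λ₂ = 6.36π²/3² - 0.576 ≈ 6.399
  n=3: λ₃ = 14.31π²/3² - 0.576 ≈ 15.117
Since 1.59π²/3² ≈ 1.744 > 0.576, all λₙ > 0.
The n=1 mode decays slowest → dominates as t → ∞.
Asymptotic: v ~ c₁ sin(πx/3) e^{-λ₁t} with decay rate λ₁ ≈ 1.168.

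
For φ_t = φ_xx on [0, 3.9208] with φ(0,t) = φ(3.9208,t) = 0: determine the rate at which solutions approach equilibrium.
Eigenvalues: λₙ = n²π²/3.9208².
First three modes:
  n=1: λ₁ = π²/3.9208² ≈ 0.642
  n=2: λ₂ = 4π²/3.9208² ≈ 2.568 (4× faster decay)
  n=3: λ₃ = 9π²/3.9208² ≈ 5.778 (9× faster decay)
As t → ∞, higher modes decay exponentially faster. The n=1 mode dominates: φ ~ c₁ sin(πx/3.9208) e^{-λ₁t}.
Decay rate: λ₁ = π²/3.9208² ≈ 0.642.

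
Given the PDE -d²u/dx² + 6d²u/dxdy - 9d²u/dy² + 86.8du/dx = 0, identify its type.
The second-order coefficients are A = -1, B = 6, C = -9. Since B² - 4AC = 0 = 0, this is a parabolic PDE.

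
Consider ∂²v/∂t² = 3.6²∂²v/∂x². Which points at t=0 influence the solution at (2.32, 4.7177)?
Domain of dependence: [-14.66372, 19.30372]. Signals travel at speed 3.6, so data within |x - 2.32| ≤ 3.6·4.7177 = 16.98372 can reach the point.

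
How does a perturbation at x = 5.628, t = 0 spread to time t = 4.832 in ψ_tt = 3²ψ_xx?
Domain of influence: [-8.868, 20.124]. Data at x = 5.628 spreads outward at speed 3.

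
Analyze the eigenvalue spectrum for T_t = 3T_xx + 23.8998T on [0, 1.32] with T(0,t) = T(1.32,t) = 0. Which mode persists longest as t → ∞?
Eigenvalues: λₙ = 3n²π²/1.32² - 23.8998.
First three modes:
  n=1: λ₁ = 3π²/1.32² - 23.8998 ≈ -6.907
  n=2: λ₂ = 12π²/1.32² - 23.8998 ≈ 44.073
  n=3: λ₃ = 27π²/1.32² - 23.8998 ≈ 129.038
Since 3π²/1.32² ≈ 16.993 < 23.8998, λ₁ < 0.
The n=1 mode grows fastest (−λₙ is largest for n=1) → dominates.
Asymptotic: T ~ c₁ sin(πx/1.32) e^{6.907t} (exponential growth at rate −λ₁ ≈ 6.907).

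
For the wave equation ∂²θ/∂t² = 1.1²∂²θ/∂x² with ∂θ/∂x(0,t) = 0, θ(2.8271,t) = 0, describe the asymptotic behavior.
θ oscillates (no decay). Energy is conserved; the solution oscillates indefinitely as standing waves.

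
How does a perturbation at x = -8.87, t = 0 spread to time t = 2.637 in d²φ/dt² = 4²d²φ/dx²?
Domain of influence: [-19.418, 1.678]. Data at x = -8.87 spreads outward at speed 4.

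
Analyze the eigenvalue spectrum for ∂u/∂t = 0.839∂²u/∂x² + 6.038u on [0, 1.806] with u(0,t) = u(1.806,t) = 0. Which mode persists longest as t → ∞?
Eigenvalues: λₙ = 0.839n²π²/1.806² - 6.038.
First three modes:
  n=1: λ₁ = 0.839π²/1.806² - 6.038 ≈ -3.499
  n=2: λ₂ = 3.356π²/1.806² - 6.038 ≈ 4.117
  n=3: λ₃ = 7.551π²/1.806² - 6.038 ≈ 16.811
Since 0.839π²/1.806² ≈ 2.539 < 6.038, λ₁ < 0.
The n=1 mode grows fastest (−λₙ is largest for n=1) → dominates.
Asymptotic: u ~ c₁ sin(πx/1.806) e^{3.499t} (exponential growth at rate −λ₁ ≈ 3.499).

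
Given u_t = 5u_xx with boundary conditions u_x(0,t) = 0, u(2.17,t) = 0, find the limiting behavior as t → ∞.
u → 0. Heat escapes through the Dirichlet boundary.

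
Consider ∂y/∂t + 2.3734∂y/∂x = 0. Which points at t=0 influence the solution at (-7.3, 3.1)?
A single point: x = -14.65754. The characteristic through (-7.3, 3.1) is x - 2.3734t = const, so x = -7.3 - 2.3734·3.1 = -14.65754.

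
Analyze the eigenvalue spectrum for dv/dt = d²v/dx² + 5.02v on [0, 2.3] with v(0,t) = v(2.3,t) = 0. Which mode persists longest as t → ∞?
Eigenvalues: λₙ = n²π²/2.3² - 5.02.
First three modes:
  n=1: λ₁ = π²/2.3² - 5.02 ≈ -3.154
  n=2: λ₂ = 4π²/2.3² - 5.02 ≈ 2.443
  n=3: λ₃ = 9π²/2.3² - 5.02 ≈ 11.771
Since π²/2.3² ≈ 1.866 < 5.02, λ₁ < 0.
The n=1 mode grows fastest (−λₙ is largest for n=1) → dominates.
Asymptotic: v ~ c₁ sin(πx/2.3) e^{3.154t} (exponential growth at rate −λ₁ ≈ 3.154).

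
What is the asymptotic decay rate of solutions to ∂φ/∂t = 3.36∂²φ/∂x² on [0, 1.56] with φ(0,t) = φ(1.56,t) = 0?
Eigenvalues: λₙ = 3.36n²π²/1.56².
First three modes:
  n=1: λ₁ = 3.36π²/1.56² ≈ 13.627
  n=2: λ₂ = 13.44π²/1.56² ≈ 54.507 (4× faster decay)
  n=3: λ₃ = 30.24π²/1.56² ≈ 122.64 (9× faster decay)
As t → ∞, higher modes decay exponentially faster. The n=1 mode dominates: φ ~ c₁ sin(πx/1.56) e^{-λ₁t}.
Decay rate: λ₁ = 3.36π²/1.56² ≈ 13.627.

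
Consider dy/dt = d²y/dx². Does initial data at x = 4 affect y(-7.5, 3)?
Yes, for any finite x. The heat equation has infinite propagation speed, so all initial data affects all points at any t > 0.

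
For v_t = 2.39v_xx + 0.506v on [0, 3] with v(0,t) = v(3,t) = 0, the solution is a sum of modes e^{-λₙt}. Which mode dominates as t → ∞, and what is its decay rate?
Eigenvalues: λₙ = 2.39n²π²/3² - 0.506.
First three modes:
  n=1: λ₁ = 2.39π²/3² - 0.506 ≈ 2.115
  n=2: λ₂ = 9.56π²/3² - 0.506 ≈ 9.978
  n=3: λ₃ = 21.51π²/3² - 0.506 ≈ 23.082
Since 2.39π²/3² ≈ 2.621 > 0.506, all λₙ > 0.
The n=1 mode decays slowest → dominates as t → ∞.
Asymptotic: v ~ c₁ sin(πx/3) e^{-λ₁t} with decay rate λ₁ ≈ 2.115.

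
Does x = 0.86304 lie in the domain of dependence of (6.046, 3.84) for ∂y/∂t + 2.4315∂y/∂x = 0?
No. Only data at x = -3.29096 affects (6.046, 3.84). Advection has one-way propagation along characteristics.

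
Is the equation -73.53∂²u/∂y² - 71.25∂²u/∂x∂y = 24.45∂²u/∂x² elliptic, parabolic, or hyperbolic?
Rewriting in standard form: -24.45∂²u/∂x² - 71.25∂²u/∂x∂y - 73.53∂²u/∂y² = 0. Computing B² - 4AC with A = -24.45, B = -71.25, C = -73.53: discriminant = -2114.6715 (negative). Answer: elliptic.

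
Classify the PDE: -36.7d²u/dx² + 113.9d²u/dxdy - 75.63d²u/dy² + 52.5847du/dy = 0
A = -36.7, B = 113.9, C = -75.63. Discriminant B² - 4AC = 1870.726. Since 1870.726 > 0, hyperbolic.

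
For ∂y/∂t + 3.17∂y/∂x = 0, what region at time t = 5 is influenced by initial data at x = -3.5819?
At x = 12.2681. The characteristic carries data from (-3.5819, 0) to (12.2681, 5).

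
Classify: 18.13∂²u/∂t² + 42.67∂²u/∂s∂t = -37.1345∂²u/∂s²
Rewriting in standard form: 37.1345∂²u/∂s² + 42.67∂²u/∂s∂t + 18.13∂²u/∂t² = 0. Elliptic (discriminant = -872.26504).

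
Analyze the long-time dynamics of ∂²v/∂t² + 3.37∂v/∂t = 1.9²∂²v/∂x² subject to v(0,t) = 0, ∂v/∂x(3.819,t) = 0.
Long-time behavior: v → 0. Damping (γ=3.37) dissipates energy; oscillations decay exponentially.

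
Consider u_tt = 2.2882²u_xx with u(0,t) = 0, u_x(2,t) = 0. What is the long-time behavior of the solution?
As t → ∞, u oscillates (no decay). Energy is conserved; the solution oscillates indefinitely as standing waves.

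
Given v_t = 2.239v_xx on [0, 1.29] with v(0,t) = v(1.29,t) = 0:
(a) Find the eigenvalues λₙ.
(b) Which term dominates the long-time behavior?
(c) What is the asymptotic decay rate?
Eigenvalues: λₙ = 2.239n²π²/1.29².
First three modes:
  n=1: λ₁ = 2.239π²/1.29² ≈ 13.279
  n=2: λ₂ = 8.956π²/1.29² ≈ 53.117 (4× faster decay)
  n=3: λ₃ = 20.151π²/1.29² ≈ 119.513 (9× faster decay)
As t → ∞, higher modes decay exponentially faster. The n=1 mode dominates: v ~ c₁ sin(πx/1.29) e^{-λ₁t}.
Decay rate: λ₁ = 2.239π²/1.29² ≈ 13.279.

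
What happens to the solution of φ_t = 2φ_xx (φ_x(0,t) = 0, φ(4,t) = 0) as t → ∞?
φ → 0. Heat escapes through the Dirichlet boundary.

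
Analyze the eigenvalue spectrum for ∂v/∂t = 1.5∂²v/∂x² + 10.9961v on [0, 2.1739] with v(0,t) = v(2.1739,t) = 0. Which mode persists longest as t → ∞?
Eigenvalues: λₙ = 1.5n²π²/2.1739² - 10.9961.
First three modes:
  n=1: λ₁ = 1.5π²/2.1739² - 10.9961 ≈ -7.863
  n=2: λ₂ = 6π²/2.1739² - 10.9961 ≈ 1.535
  n=3: λ₃ = 13.5π²/2.1739² - 10.9961 ≈ 17.198
Since 1.5π²/2.1739² ≈ 3.133 < 10.9961, λ₁ < 0.
The n=1 mode grows fastest (−λₙ is largest for n=1) → dominates.
Asymptotic: v ~ c₁ sin(πx/2.1739) e^{7.863t} (exponential growth at rate −λ₁ ≈ 7.863).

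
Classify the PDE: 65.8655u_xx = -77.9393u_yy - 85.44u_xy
Rewriting in standard form: 65.8655u_xx + 85.44u_xy + 77.9393u_yy = 0. A = 65.8655, B = 85.44, C = 77.9393. Discriminant B² - 4AC = -13234.0502566. Since -13234.0502566 < 0, elliptic.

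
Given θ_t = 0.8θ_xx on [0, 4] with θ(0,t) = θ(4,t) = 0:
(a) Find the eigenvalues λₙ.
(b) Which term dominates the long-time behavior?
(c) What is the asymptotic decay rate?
Eigenvalues: λₙ = 0.8n²π²/4².
First three modes:
  n=1: λ₁ = 0.8π²/4² ≈ 0.493
  n=2: λ₂ = 3.2π²/4² ≈ 1.974 (4× faster decay)
  n=3: λ₃ = 7.2π²/4² ≈ 4.441 (9× faster decay)
As t → ∞, higher modes decay exponentially faster. The n=1 mode dominates: θ ~ c₁ sin(πx/4) e^{-λ₁t}.
Decay rate: λ₁ = 0.8π²/4² ≈ 0.493.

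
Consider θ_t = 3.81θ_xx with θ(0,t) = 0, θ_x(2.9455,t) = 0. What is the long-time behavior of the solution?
As t → ∞, θ → 0. Heat escapes through the Dirichlet boundary.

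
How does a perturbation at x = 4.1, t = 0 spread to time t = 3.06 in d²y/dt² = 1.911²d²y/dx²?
Domain of influence: [-1.74766, 9.94766]. Data at x = 4.1 spreads outward at speed 1.911.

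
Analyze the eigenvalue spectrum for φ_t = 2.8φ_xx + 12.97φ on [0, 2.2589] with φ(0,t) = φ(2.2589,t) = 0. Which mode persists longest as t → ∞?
Eigenvalues: λₙ = 2.8n²π²/2.2589² - 12.97.
First three modes:
  n=1: λ₁ = 2.8π²/2.2589² - 12.97 ≈ -7.554
  n=2: λ₂ = 11.2π²/2.2589² - 12.97 ≈ 8.693
  n=3: λ₃ = 25.2π²/2.2589² - 12.97 ≈ 35.772
Since 2.8π²/2.2589² ≈ 5.416 < 12.97, λ₁ < 0.
The n=1 mode grows fastest (−λₙ is largest for n=1) → dominates.
Asymptotic: φ ~ c₁ sin(πx/2.2589) e^{7.554t} (exponential growth at rate −λ₁ ≈ 7.554).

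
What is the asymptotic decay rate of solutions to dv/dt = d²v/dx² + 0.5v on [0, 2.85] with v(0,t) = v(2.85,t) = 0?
Eigenvalues: λₙ = n²π²/2.85² - 0.5.
First three modes:
  n=1: λ₁ = π²/2.85² - 0.5 ≈ 0.715
  n=2: λ₂ = 4π²/2.85² - 0.5 ≈ 4.36
  n=3: λ₃ = 9π²/2.85² - 0.5 ≈ 10.436
Since π²/2.85² ≈ 1.215 > 0.5, all λₙ > 0.
The n=1 mode decays slowest → dominates as t → ∞.
Asymptotic: v ~ c₁ sin(πx/2.85) e^{-λ₁t} with decay rate λ₁ ≈ 0.715.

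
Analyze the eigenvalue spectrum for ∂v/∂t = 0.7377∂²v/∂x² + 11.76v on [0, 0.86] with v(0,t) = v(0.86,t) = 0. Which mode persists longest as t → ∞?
Eigenvalues: λₙ = 0.7377n²π²/0.86² - 11.76.
First three modes:
  n=1: λ₁ = 0.7377π²/0.86² - 11.76 ≈ -1.916
  n=2: λ₂ = 2.9508π²/0.86² - 11.76 ≈ 27.617
  n=3: λ₃ = 6.6393π²/0.86² - 11.76 ≈ 76.838
Since 0.7377π²/0.86² ≈ 9.844 < 11.76, λ₁ < 0.
The n=1 mode grows fastest (−λₙ is largest for n=1) → dominates.
Asymptotic: v ~ c₁ sin(πx/0.86) e^{1.916t} (exponential growth at rate −λ₁ ≈ 1.916).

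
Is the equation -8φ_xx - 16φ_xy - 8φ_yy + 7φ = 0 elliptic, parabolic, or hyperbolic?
Computing B² - 4AC with A = -8, B = -16, C = -8: discriminant = 0 (zero). Answer: parabolic.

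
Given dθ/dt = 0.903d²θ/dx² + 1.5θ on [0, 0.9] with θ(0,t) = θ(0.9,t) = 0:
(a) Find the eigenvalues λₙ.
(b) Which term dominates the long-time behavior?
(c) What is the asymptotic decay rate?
Eigenvalues: λₙ = 0.903n²π²/0.9² - 1.5.
First three modes:
  n=1: λ₁ = 0.903π²/0.9² - 1.5 ≈ 9.503
  n=2: λ₂ = 3.612π²/0.9² - 1.5 ≈ 42.511
  n=3: λ₃ = 8.127π²/0.9² - 1.5 ≈ 97.525
Since 0.903π²/0.9² ≈ 11.003 > 1.5, all λₙ > 0.
The n=1 mode decays slowest → dominates as t → ∞.
Asymptotic: θ ~ c₁ sin(πx/0.9) e^{-λ₁t} with decay rate λ₁ ≈ 9.503.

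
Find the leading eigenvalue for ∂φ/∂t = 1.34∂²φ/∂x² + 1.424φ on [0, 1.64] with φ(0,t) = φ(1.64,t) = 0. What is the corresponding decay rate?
Eigenvalues: λₙ = 1.34n²π²/1.64² - 1.424.
First three modes:
  n=1: λ₁ = 1.34π²/1.64² - 1.424 ≈ 3.493
  n=2: λ₂ = 5.36π²/1.64² - 1.424 ≈ 18.245
  n=3: λ₃ = 12.06π²/1.64² - 1.424 ≈ 42.831
Since 1.34π²/1.64² ≈ 4.917 > 1.424, all λₙ > 0.
The n=1 mode decays slowest → dominates as t → ∞.
Asymptotic: φ ~ c₁ sin(πx/1.64) e^{-λ₁t} with decay rate λ₁ ≈ 3.493.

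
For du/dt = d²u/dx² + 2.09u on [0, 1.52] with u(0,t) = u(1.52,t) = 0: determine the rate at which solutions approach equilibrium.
Eigenvalues: λₙ = n²π²/1.52² - 2.09.
First three modes:
  n=1: λ₁ = π²/1.52² - 2.09 ≈ 2.182
  n=2: λ₂ = 4π²/1.52² - 2.09 ≈ 14.997
  n=3: λ₃ = 9π²/1.52² - 2.09 ≈ 36.356
Since π²/1.52² ≈ 4.272 > 2.09, all λₙ > 0.
The n=1 mode decays slowest → dominates as t → ∞.
Asymptotic: u ~ c₁ sin(πx/1.52) e^{-λ₁t} with decay rate λ₁ ≈ 2.182.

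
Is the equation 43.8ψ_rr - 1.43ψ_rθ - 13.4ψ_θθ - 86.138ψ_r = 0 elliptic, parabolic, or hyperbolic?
Computing B² - 4AC with A = 43.8, B = -1.43, C = -13.4: discriminant = 2349.7249 (positive). Answer: hyperbolic.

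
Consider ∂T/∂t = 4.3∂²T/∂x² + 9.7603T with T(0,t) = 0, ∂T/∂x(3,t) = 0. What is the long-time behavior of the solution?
As t → ∞, T grows unboundedly. Reaction dominates diffusion (r=9.7603 > κπ²/(4L²)≈1.18); solution grows exponentially.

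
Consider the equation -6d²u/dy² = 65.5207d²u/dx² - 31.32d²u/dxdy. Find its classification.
Rewriting in standard form: -65.5207d²u/dx² + 31.32d²u/dxdy - 6d²u/dy² = 0. Elliptic. (A = -65.5207, B = 31.32, C = -6 gives B² - 4AC = -591.5544.)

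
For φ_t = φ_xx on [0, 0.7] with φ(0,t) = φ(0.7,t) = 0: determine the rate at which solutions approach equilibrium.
Eigenvalues: λₙ = n²π²/0.7².
First three modes:
  n=1: λ₁ = π²/0.7² ≈ 20.142
  n=2: λ₂ = 4π²/0.7² ≈ 80.568 (4× faster decay)
  n=3: λ₃ = 9π²/0.7² ≈ 181.278 (9× faster decay)
As t → ∞, higher modes decay exponentially faster. The n=1 mode dominates: φ ~ c₁ sin(πx/0.7) e^{-λ₁t}.
Decay rate: λ₁ = π²/0.7² ≈ 20.142.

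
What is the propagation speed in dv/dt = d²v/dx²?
Infinite. The heat equation is parabolic, not hyperbolic, so disturbances propagate instantly.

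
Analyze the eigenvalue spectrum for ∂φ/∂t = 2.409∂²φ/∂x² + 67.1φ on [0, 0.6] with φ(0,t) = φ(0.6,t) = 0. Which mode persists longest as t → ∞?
Eigenvalues: λₙ = 2.409n²π²/0.6² - 67.1.
First three modes:
  n=1: λ₁ = 2.409π²/0.6² - 67.1 ≈ -1.056
  n=2: λ₂ = 9.636π²/0.6² - 67.1 ≈ 197.076
  n=3: λ₃ = 21.681π²/0.6² - 67.1 ≈ 527.297
Since 2.409π²/0.6² ≈ 66.044 < 67.1, λ₁ < 0.
The n=1 mode grows fastest (−λₙ is largest for n=1) → dominates.
Asymptotic: φ ~ c₁ sin(πx/0.6) e^{1.056t} (exponential growth at rate −λ₁ ≈ 1.056).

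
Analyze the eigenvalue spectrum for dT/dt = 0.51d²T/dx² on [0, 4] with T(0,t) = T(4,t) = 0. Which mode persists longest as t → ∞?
Eigenvalues: λₙ = 0.51n²π²/4².
First three modes:
  n=1: λ₁ = 0.51π²/4² ≈ 0.315
  n=2: λ₂ = 2.04π²/4² ≈ 1.258 (4× faster decay)
  n=3: λ₃ = 4.59π²/4² ≈ 2.831 (9× faster decay)
As t → ∞, higher modes decay exponentially faster. The n=1 mode dominates: T ~ c₁ sin(πx/4) e^{-λ₁t}.
Decay rate: λ₁ = 0.51π²/4² ≈ 0.315.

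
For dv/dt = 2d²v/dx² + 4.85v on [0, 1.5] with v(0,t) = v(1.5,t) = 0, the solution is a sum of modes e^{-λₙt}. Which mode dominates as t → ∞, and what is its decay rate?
Eigenvalues: λₙ = 2n²π²/1.5² - 4.85.
First three modes:
  n=1: λ₁ = 2π²/1.5² - 4.85 ≈ 3.923
  n=2: λ₂ = 8π²/1.5² - 4.85 ≈ 30.242
  n=3: λ₃ = 18π²/1.5² - 4.85 ≈ 74.107
Since 2π²/1.5² ≈ 8.773 > 4.85, all λₙ > 0.
The n=1 mode decays slowest → dominates as t → ∞.
Asymptotic: v ~ c₁ sin(πx/1.5) e^{-λ₁t} with decay rate λ₁ ≈ 3.923.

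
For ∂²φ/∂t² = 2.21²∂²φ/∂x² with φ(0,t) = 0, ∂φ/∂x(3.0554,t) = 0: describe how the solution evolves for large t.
φ oscillates (no decay). Energy is conserved; the solution oscillates indefinitely as standing waves.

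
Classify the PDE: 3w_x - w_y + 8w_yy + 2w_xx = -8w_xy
Rewriting in standard form: 2w_xx + 8w_xy + 8w_yy + 3w_x - w_y = 0. A = 2, B = 8, C = 8. Discriminant B² - 4AC = 0. Since 0 = 0, parabolic.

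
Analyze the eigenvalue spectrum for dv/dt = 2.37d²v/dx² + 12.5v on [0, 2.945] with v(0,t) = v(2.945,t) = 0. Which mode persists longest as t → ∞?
Eigenvalues: λₙ = 2.37n²π²/2.945² - 12.5.
First three modes:
  n=1: λ₁ = 2.37π²/2.945² - 12.5 ≈ -9.803
  n=2: λ₂ = 9.48π²/2.945² - 12.5 ≈ -1.712
  n=3: λ₃ = 21.33π²/2.945² - 12.5 ≈ 11.773
Since 2.37π²/2.945² ≈ 2.697 < 12.5, λ₁ < 0.
The n=1 mode grows fastest (−λₙ is largest for n=1) → dominates.
Asymptotic: v ~ c₁ sin(πx/2.945) e^{9.803t} (exponential growth at rate −λ₁ ≈ 9.803).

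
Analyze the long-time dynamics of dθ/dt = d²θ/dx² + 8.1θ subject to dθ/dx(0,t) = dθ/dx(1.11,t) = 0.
Long-time behavior: θ grows unboundedly. With Neumann BCs the constant mode has diffusion eigenvalue 0, so any r > 0 makes it grow like e^(8.1t); solution grows exponentially.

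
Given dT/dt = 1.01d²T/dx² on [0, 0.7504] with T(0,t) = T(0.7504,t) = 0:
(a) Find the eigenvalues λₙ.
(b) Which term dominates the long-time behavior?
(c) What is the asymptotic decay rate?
Eigenvalues: λₙ = 1.01n²π²/0.7504².
First three modes:
  n=1: λ₁ = 1.01π²/0.7504² ≈ 17.703
  n=2: λ₂ = 4.04π²/0.7504² ≈ 70.81 (4× faster decay)
  n=3: λ₃ = 9.09π²/0.7504² ≈ 159.323 (9× faster decay)
As t → ∞, higher modes decay exponentially faster. The n=1 mode dominates: T ~ c₁ sin(πx/0.7504) e^{-λ₁t}.
Decay rate: λ₁ = 1.01π²/0.7504² ≈ 17.703.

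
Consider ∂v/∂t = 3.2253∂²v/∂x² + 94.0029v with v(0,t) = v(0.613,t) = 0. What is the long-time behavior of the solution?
As t → ∞, v grows unboundedly. Reaction dominates diffusion (r=94.0029 > κπ²/L²≈84.71); solution grows exponentially.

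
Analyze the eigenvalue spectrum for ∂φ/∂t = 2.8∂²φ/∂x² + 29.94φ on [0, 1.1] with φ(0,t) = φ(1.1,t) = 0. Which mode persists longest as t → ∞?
Eigenvalues: λₙ = 2.8n²π²/1.1² - 29.94.
First three modes:
  n=1: λ₁ = 2.8π²/1.1² - 29.94 ≈ -7.101
  n=2: λ₂ = 11.2π²/1.1² - 29.94 ≈ 61.415
  n=3: λ₃ = 25.2π²/1.1² - 29.94 ≈ 175.609
Since 2.8π²/1.1² ≈ 22.839 < 29.94, λ₁ < 0.
The n=1 mode grows fastest (−λₙ is largest for n=1) → dominates.
Asymptotic: φ ~ c₁ sin(πx/1.1) e^{7.101t} (exponential growth at rate −λ₁ ≈ 7.101).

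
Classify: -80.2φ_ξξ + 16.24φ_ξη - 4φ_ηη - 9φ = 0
Elliptic (discriminant = -1019.4624).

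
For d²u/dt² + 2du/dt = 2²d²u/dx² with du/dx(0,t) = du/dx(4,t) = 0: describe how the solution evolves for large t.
u → constant (steady state). Damping (γ=2) dissipates the nonconstant modes; with Neumann BCs the spatial average obeys M''+γM'=0 and tends to a finite limit.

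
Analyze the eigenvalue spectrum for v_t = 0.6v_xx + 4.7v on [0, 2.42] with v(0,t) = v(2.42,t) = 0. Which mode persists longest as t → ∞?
Eigenvalues: λₙ = 0.6n²π²/2.42² - 4.7.
First three modes:
  n=1: λ₁ = 0.6π²/2.42² - 4.7 ≈ -3.689
  n=2: λ₂ = 2.4π²/2.42² - 4.7 ≈ -0.655
  n=3: λ₃ = 5.4π²/2.42² - 4.7 ≈ 4.4
Since 0.6π²/2.42² ≈ 1.011 < 4.7, λ₁ < 0.
The n=1 mode grows fastest (−λₙ is largest for n=1) → dominates.
Asymptotic: v ~ c₁ sin(πx/2.42) e^{3.689t} (exponential growth at rate −λ₁ ≈ 3.689).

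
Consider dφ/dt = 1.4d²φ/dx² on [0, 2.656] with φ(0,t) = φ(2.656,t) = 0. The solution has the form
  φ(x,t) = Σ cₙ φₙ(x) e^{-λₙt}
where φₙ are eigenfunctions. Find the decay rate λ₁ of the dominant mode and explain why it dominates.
Eigenvalues: λₙ = 1.4n²π²/2.656².
First three modes:
  n=1: λ₁ = 1.4π²/2.656² ≈ 1.959
  n=2: λ₂ = 5.6π²/2.656² ≈ 7.835 (4× faster decay)
  n=3: λ₃ = 12.6π²/2.656² ≈ 17.628 (9× faster decay)
As t → ∞, higher modes decay exponentially faster. The n=1 mode dominates: φ ~ c₁ sin(πx/2.656) e^{-λ₁t}.
Decay rate: λ₁ = 1.4π²/2.656² ≈ 1.959.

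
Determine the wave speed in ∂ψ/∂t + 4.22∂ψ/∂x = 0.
Speed = 4.22. Information travels along x - 4.22t = const (rightward).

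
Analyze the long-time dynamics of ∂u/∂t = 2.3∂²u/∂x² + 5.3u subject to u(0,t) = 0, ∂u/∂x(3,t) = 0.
Long-time behavior: u grows unboundedly. Reaction dominates diffusion (r=5.3 > κπ²/(4L²)≈0.63); solution grows exponentially.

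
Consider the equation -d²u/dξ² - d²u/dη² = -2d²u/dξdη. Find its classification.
Rewriting in standard form: -d²u/dξ² + 2d²u/dξdη - d²u/dη² = 0. Parabolic. (A = -1, B = 2, C = -1 gives B² - 4AC = 0.)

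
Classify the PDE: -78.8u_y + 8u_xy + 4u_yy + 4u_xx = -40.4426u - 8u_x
Rewriting in standard form: 4u_xx + 8u_xy + 4u_yy + 8u_x - 78.8u_y + 40.4426u = 0. A = 4, B = 8, C = 4. Discriminant B² - 4AC = 0. Since 0 = 0, parabolic.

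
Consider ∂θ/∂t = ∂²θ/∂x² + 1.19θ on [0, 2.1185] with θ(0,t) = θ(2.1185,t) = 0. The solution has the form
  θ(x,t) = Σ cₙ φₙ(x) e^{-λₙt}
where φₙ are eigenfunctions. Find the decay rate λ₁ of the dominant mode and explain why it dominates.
Eigenvalues: λₙ = n²π²/2.1185² - 1.19.
First three modes:
  n=1: λ₁ = π²/2.1185² - 1.19 ≈ 1.009
  n=2: λ₂ = 4π²/2.1185² - 1.19 ≈ 7.606
  n=3: λ₃ = 9π²/2.1185² - 1.19 ≈ 18.602
Since π²/2.1185² ≈ 2.199 > 1.19, all λₙ > 0.
The n=1 mode decays slowest → dominates as t → ∞.
Asymptotic: θ ~ c₁ sin(πx/2.1185) e^{-λ₁t} with decay rate λ₁ ≈ 1.009.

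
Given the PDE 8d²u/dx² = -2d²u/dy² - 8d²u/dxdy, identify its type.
Rewriting in standard form: 8d²u/dx² + 8d²u/dxdy + 2d²u/dy² = 0. The second-order coefficients are A = 8, B = 8, C = 2. Since B² - 4AC = 0 = 0, this is a parabolic PDE.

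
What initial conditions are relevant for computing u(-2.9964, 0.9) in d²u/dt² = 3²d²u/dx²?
Domain of dependence: [-5.6964, -0.2964]. Signals travel at speed 3, so data within |x - -2.9964| ≤ 3·0.9 = 2.7 can reach the point.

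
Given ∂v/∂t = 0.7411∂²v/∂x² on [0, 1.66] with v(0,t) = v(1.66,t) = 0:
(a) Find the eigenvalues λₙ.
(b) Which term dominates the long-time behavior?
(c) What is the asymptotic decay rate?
Eigenvalues: λₙ = 0.7411n²π²/1.66².
First three modes:
  n=1: λ₁ = 0.7411π²/1.66² ≈ 2.654
  n=2: λ₂ = 2.9644π²/1.66² ≈ 10.617 (4× faster decay)
  n=3: λ₃ = 6.6699π²/1.66² ≈ 23.889 (9× faster decay)
As t → ∞, higher modes decay exponentially faster. The n=1 mode dominates: v ~ c₁ sin(πx/1.66) e^{-λ₁t}.
Decay rate: λ₁ = 0.7411π²/1.66² ≈ 2.654.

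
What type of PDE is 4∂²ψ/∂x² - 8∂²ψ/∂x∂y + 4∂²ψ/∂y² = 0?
With A = 4, B = -8, C = 4, the discriminant is 0. This is a parabolic PDE.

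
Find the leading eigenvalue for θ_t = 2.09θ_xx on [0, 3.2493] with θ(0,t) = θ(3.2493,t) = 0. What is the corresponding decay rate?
Eigenvalues: λₙ = 2.09n²π²/3.2493².
First three modes:
  n=1: λ₁ = 2.09π²/3.2493² ≈ 1.954
  n=2: λ₂ = 8.36π²/3.2493² ≈ 7.815 (4× faster decay)
  n=3: λ₃ = 18.81π²/3.2493² ≈ 17.584 (9× faster decay)
As t → ∞, higher modes decay exponentially faster. The n=1 mode dominates: θ ~ c₁ sin(πx/3.2493) e^{-λ₁t}.
Decay rate: λ₁ = 2.09π²/3.2493² ≈ 1.954.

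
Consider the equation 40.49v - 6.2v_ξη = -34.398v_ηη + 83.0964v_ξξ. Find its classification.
Rewriting in standard form: -83.0964v_ξξ - 6.2v_ξη + 34.398v_ηη + 40.49v = 0. Hyperbolic. (A = -83.0964, B = -6.2, C = 34.398 gives B² - 4AC = 11471.8398688.)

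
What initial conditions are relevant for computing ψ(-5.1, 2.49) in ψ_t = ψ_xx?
The entire real line. The heat equation has infinite propagation speed: any initial disturbance instantly affects all points (though exponentially small far away).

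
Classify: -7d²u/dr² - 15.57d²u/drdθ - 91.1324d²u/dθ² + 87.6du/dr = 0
Elliptic (discriminant = -2309.2823).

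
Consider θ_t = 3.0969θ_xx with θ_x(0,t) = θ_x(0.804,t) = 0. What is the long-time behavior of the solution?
As t → ∞, θ → constant (steady state). Heat is conserved (no flux at boundaries); solution approaches the spatial average.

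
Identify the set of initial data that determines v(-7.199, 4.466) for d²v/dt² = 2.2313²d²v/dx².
Domain of dependence: [-17.1639858, 2.7659858]. Signals travel at speed 2.2313, so data within |x - -7.199| ≤ 2.2313·4.466 = 9.9649858 can reach the point.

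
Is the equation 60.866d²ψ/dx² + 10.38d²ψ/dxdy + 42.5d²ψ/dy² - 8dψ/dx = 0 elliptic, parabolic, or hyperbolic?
Computing B² - 4AC with A = 60.866, B = 10.38, C = 42.5: discriminant = -10239.4756 (negative). Answer: elliptic.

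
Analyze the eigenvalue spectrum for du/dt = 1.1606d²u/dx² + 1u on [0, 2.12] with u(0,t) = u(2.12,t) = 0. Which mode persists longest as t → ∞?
Eigenvalues: λₙ = 1.1606n²π²/2.12² - 1.
First three modes:
  n=1: λ₁ = 1.1606π²/2.12² - 1 ≈ 1.549
  n=2: λ₂ = 4.6424π²/2.12² - 1 ≈ 9.195
  n=3: λ₃ = 10.4454π²/2.12² - 1 ≈ 21.938
Since 1.1606π²/2.12² ≈ 2.549 > 1, all λₙ > 0.
The n=1 mode decays slowest → dominates as t → ∞.
Asymptotic: u ~ c₁ sin(πx/2.12) e^{-λ₁t} with decay rate λ₁ ≈ 1.549.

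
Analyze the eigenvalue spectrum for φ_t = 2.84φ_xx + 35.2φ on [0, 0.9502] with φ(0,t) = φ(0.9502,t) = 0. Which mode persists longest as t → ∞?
Eigenvalues: λₙ = 2.84n²π²/0.9502² - 35.2.
First three modes:
  n=1: λ₁ = 2.84π²/0.9502² - 35.2 ≈ -4.155
  n=2: λ₂ = 11.36π²/0.9502² - 35.2 ≈ 88.979
  n=3: λ₃ = 25.56π²/0.9502² - 35.2 ≈ 244.203
Since 2.84π²/0.9502² ≈ 31.045 < 35.2, λ₁ < 0.
The n=1 mode grows fastest (−λₙ is largest for n=1) → dominates.
Asymptotic: φ ~ c₁ sin(πx/0.9502) e^{4.155t} (exponential growth at rate −λ₁ ≈ 4.155).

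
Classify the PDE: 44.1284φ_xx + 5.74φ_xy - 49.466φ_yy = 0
A = 44.1284, B = 5.74, C = -49.466. Discriminant B² - 4AC = 8764.3693376. Since 8764.3693376 > 0, hyperbolic.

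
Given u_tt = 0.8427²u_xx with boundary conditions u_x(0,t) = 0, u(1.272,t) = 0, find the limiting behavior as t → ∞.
u oscillates (no decay). Energy is conserved; the solution oscillates indefinitely as standing waves.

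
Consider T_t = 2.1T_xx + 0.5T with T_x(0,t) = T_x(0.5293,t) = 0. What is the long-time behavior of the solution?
As t → ∞, T grows unboundedly. With Neumann BCs the constant mode has diffusion eigenvalue 0, so any r > 0 makes it grow like e^(0.5t); solution grows exponentially.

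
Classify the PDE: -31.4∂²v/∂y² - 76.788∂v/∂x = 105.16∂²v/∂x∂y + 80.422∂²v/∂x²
Rewriting in standard form: -80.422∂²v/∂x² - 105.16∂²v/∂x∂y - 31.4∂²v/∂y² - 76.788∂v/∂x = 0. A = -80.422, B = -105.16, C = -31.4. Discriminant B² - 4AC = 957.6224. Since 957.6224 > 0, hyperbolic.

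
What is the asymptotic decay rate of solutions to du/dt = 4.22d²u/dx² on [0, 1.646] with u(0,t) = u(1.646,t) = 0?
Eigenvalues: λₙ = 4.22n²π²/1.646².
First three modes:
  n=1: λ₁ = 4.22π²/1.646² ≈ 15.373
  n=2: λ₂ = 16.88π²/1.646² ≈ 61.491 (4× faster decay)
  n=3: λ₃ = 37.98π²/1.646² ≈ 138.355 (9× faster decay)
As t → ∞, higher modes decay exponentially faster. The n=1 mode dominates: u ~ c₁ sin(πx/1.646) e^{-λ₁t}.
Decay rate: λ₁ = 4.22π²/1.646² ≈ 15.373.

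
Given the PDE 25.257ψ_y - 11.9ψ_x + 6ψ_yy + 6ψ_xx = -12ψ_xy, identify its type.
Rewriting in standard form: 6ψ_xx + 12ψ_xy + 6ψ_yy - 11.9ψ_x + 25.257ψ_y = 0. The second-order coefficients are A = 6, B = 12, C = 6. Since B² - 4AC = 0 = 0, this is a parabolic PDE.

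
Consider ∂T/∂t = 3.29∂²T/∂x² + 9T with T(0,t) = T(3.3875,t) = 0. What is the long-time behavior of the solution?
As t → ∞, T grows unboundedly. Reaction dominates diffusion (r=9 > κπ²/L²≈2.83); solution grows exponentially.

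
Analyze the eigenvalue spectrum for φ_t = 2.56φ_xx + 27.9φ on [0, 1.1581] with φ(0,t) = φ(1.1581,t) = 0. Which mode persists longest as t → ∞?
Eigenvalues: λₙ = 2.56n²π²/1.1581² - 27.9.
First three modes:
  n=1: λ₁ = 2.56π²/1.1581² - 27.9 ≈ -9.061
  n=2: λ₂ = 10.24π²/1.1581² - 27.9 ≈ 47.454
  n=3: λ₃ = 23.04π²/1.1581² - 27.9 ≈ 141.647
Since 2.56π²/1.1581² ≈ 18.839 < 27.9, λ₁ < 0.
The n=1 mode grows fastest (−λₙ is largest for n=1) → dominates.
Asymptotic: φ ~ c₁ sin(πx/1.1581) e^{9.061t} (exponential growth at rate −λ₁ ≈ 9.061).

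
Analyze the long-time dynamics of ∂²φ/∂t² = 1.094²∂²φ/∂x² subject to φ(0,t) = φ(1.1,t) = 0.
Long-time behavior: φ oscillates (no decay). Energy is conserved; the solution oscillates indefinitely as standing waves.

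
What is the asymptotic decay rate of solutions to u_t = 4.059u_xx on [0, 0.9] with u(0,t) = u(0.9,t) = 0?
Eigenvalues: λₙ = 4.059n²π²/0.9².
First three modes:
  n=1: λ₁ = 4.059π²/0.9² ≈ 49.458
  n=2: λ₂ = 16.236π²/0.9² ≈ 197.831 (4× faster decay)
  n=3: λ₃ = 36.531π²/0.9² ≈ 445.119 (9× faster decay)
As t → ∞, higher modes decay exponentially faster. The n=1 mode dominates: u ~ c₁ sin(πx/0.9) e^{-λ₁t}.
Decay rate: λ₁ = 4.059π²/0.9² ≈ 49.458.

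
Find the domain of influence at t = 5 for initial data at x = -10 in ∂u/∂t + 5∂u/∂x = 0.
At x = 15. The characteristic carries data from (-10, 0) to (15, 5).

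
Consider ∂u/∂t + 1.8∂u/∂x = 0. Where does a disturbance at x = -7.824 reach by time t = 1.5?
At x = -5.124. The characteristic carries data from (-7.824, 0) to (-5.124, 1.5).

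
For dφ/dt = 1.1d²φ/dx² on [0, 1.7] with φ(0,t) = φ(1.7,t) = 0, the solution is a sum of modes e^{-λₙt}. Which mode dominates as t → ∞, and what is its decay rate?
Eigenvalues: λₙ = 1.1n²π²/1.7².
First three modes:
  n=1: λ₁ = 1.1π²/1.7² ≈ 3.757
  n=2: λ₂ = 4.4π²/1.7² ≈ 15.026 (4× faster decay)
  n=3: λ₃ = 9.9π²/1.7² ≈ 33.809 (9× faster decay)
As t → ∞, higher modes decay exponentially faster. The n=1 mode dominates: φ ~ c₁ sin(πx/1.7) e^{-λ₁t}.
Decay rate: λ₁ = 1.1π²/1.7² ≈ 3.757.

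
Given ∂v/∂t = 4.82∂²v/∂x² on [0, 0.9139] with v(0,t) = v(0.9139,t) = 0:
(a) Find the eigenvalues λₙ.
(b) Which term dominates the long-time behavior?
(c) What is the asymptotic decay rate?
Eigenvalues: λₙ = 4.82n²π²/0.9139².
First three modes:
  n=1: λ₁ = 4.82π²/0.9139² ≈ 56.957
  n=2: λ₂ = 19.28π²/0.9139² ≈ 227.829 (4× faster decay)
  n=3: λ₃ = 43.38π²/0.9139² ≈ 512.616 (9× faster decay)
As t → ∞, higher modes decay exponentially faster. The n=1 mode dominates: v ~ c₁ sin(πx/0.9139) e^{-λ₁t}.
Decay rate: λ₁ = 4.82π²/0.9139² ≈ 56.957.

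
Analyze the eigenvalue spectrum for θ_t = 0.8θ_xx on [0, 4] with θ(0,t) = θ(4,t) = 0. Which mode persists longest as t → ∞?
Eigenvalues: λₙ = 0.8n²π²/4².
First three modes:
  n=1: λ₁ = 0.8π²/4² ≈ 0.493
  n=2: λ₂ = 3.2π²/4² ≈ 1.974 (4× faster decay)
  n=3: λ₃ = 7.2π²/4² ≈ 4.441 (9× faster decay)
As t → ∞, higher modes decay exponentially faster. The n=1 mode dominates: θ ~ c₁ sin(πx/4) e^{-λ₁t}.
Decay rate: λ₁ = 0.8π²/4² ≈ 0.493.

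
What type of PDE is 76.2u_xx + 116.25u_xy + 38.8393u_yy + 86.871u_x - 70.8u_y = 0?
With A = 76.2, B = 116.25, C = 38.8393, the discriminant is 1675.84386. This is a hyperbolic PDE.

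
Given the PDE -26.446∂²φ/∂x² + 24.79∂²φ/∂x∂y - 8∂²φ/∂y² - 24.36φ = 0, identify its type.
The second-order coefficients are A = -26.446, B = 24.79, C = -8. Since B² - 4AC = -231.7279 < 0, this is an elliptic PDE.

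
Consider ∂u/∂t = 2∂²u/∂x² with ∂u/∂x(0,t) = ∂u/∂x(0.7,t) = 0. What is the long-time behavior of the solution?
As t → ∞, u → constant (steady state). Heat is conserved (no flux at boundaries); solution approaches the spatial average.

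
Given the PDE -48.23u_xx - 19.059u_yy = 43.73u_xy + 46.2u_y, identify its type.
Rewriting in standard form: -48.23u_xx - 43.73u_xy - 19.059u_yy - 46.2u_y = 0. The second-order coefficients are A = -48.23, B = -43.73, C = -19.059. Since B² - 4AC = -1764.54938 < 0, this is an elliptic PDE.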